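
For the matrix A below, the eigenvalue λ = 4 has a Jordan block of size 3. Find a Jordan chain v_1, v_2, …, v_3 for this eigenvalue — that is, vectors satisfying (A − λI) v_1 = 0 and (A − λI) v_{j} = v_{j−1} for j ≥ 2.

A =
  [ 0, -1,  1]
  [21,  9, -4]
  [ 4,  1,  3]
A Jordan chain for λ = 4 of length 3:
v_1 = (-1, 5, 1)ᵀ
v_2 = (-4, 21, 4)ᵀ
v_3 = (1, 0, 0)ᵀ

Let N = A − (4)·I. We want v_3 with N^3 v_3 = 0 but N^2 v_3 ≠ 0; then v_{j-1} := N · v_j for j = 3, …, 2.

Pick v_3 = (1, 0, 0)ᵀ.
Then v_2 = N · v_3 = (-4, 21, 4)ᵀ.
Then v_1 = N · v_2 = (-1, 5, 1)ᵀ.

Sanity check: (A − (4)·I) v_1 = (0, 0, 0)ᵀ = 0. ✓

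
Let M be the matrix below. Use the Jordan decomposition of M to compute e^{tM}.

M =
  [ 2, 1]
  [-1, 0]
e^{tM} =
  [t*exp(t) + exp(t), t*exp(t)]
  [-t*exp(t), -t*exp(t) + exp(t)]

Strategy: write M = P · J · P⁻¹ where J is a Jordan canonical form, so e^{tM} = P · e^{tJ} · P⁻¹, and e^{tJ} can be computed block-by-block.

M has Jordan form
J =
  [1, 1]
  [0, 1]
(up to reordering of blocks).

Per-block formulas:
  For a 2×2 Jordan block J_2(1): exp(t · J_2(1)) = e^(1t)·(I + t·N), where N is the 2×2 nilpotent shift.

After assembling e^{tJ} and conjugating by P, we get:

e^{tM} =
  [t*exp(t) + exp(t), t*exp(t)]
  [-t*exp(t), -t*exp(t) + exp(t)]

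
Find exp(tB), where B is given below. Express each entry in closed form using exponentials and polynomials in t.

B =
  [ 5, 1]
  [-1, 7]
e^{tB} =
  [-t*exp(6*t) + exp(6*t), t*exp(6*t)]
  [-t*exp(6*t), t*exp(6*t) + exp(6*t)]

Strategy: write B = P · J · P⁻¹ where J is a Jordan canonical form, so e^{tB} = P · e^{tJ} · P⁻¹, and e^{tJ} can be computed block-by-block.

B has Jordan form
J =
  [6, 1]
  [0, 6]
(up to reordering of blocks).

Per-block formulas:
  For a 2×2 Jordan block J_2(6): exp(t · J_2(6)) = e^(6t)·(I + t·N), where N is the 2×2 nilpotent shift.

After assembling e^{tJ} and conjugating by P, we get:

e^{tB} =
  [-t*exp(6*t) + exp(6*t), t*exp(6*t)]
  [-t*exp(6*t), t*exp(6*t) + exp(6*t)]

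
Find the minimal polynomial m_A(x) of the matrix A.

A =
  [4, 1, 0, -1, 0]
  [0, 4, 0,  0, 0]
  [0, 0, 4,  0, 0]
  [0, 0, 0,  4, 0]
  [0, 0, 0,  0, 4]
x^2 - 8*x + 16

The characteristic polynomial is χ_A(x) = (x - 4)^5, so the eigenvalues are known. The minimal polynomial is
  m_A(x) = Π_λ (x − λ)^{k_λ}
where k_λ is the size of the *largest* Jordan block for λ (equivalently, the smallest k with (A − λI)^k v = 0 for every generalised eigenvector v of λ).

  λ = 4: largest Jordan block has size 2, contributing (x − 4)^2

So m_A(x) = (x - 4)^2 = x^2 - 8*x + 16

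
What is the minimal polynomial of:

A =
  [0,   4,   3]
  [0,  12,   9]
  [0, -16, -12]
x^2

The characteristic polynomial is χ_A(x) = x^3, so the eigenvalues are known. The minimal polynomial is
  m_A(x) = Π_λ (x − λ)^{k_λ}
where k_λ is the size of the *largest* Jordan block for λ (equivalently, the smallest k with (A − λI)^k v = 0 for every generalised eigenvector v of λ).

  λ = 0: largest Jordan block has size 2, contributing (x − 0)^2

So m_A(x) = x^2 = x^2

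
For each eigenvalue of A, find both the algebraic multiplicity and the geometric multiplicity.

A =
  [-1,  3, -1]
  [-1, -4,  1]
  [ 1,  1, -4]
λ = -3: alg = 3, geom = 1

Step 1 — factor the characteristic polynomial to read off the algebraic multiplicities:
  χ_A(x) = (x + 3)^3

Step 2 — compute geometric multiplicities via the rank-nullity identity g(λ) = n − rank(A − λI):
  rank(A − (-3)·I) = 2, so dim ker(A − (-3)·I) = n − 2 = 1

Summary:
  λ = -3: algebraic multiplicity = 3, geometric multiplicity = 1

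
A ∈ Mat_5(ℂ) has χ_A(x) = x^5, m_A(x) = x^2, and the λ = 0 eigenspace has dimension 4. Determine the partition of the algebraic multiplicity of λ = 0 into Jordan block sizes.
Block sizes for λ = 0: [2, 1, 1, 1]

Step 1 — from the characteristic polynomial, algebraic multiplicity of λ = 0 is 5. From dim ker(A − (0)·I) = 4, there are exactly 4 Jordan blocks for λ = 0.
Step 2 — from the minimal polynomial, the factor (x − 0)^2 tells us the largest block for λ = 0 has size 2.
Step 3 — with total size 5, 4 blocks, and largest block 2, the block sizes (in nonincreasing order) are [2, 1, 1, 1].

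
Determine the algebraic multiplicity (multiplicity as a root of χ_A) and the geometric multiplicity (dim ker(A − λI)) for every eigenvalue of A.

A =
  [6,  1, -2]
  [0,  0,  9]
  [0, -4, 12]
λ = 6: alg = 3, geom = 1

Step 1 — factor the characteristic polynomial to read off the algebraic multiplicities:
  χ_A(x) = (x - 6)^3

Step 2 — compute geometric multiplicities via the rank-nullity identity g(λ) = n − rank(A − λI):
  rank(A − (6)·I) = 2, so dim ker(A − (6)·I) = n − 2 = 1

Summary:
  λ = 6: algebraic multiplicity = 3, geometric multiplicity = 1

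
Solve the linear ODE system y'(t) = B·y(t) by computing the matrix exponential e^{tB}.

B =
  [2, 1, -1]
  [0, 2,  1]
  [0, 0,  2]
e^{tB} =
  [exp(2*t), t*exp(2*t), t^2*exp(2*t)/2 - t*exp(2*t)]
  [0, exp(2*t), t*exp(2*t)]
  [0, 0, exp(2*t)]

Strategy: write B = P · J · P⁻¹ where J is a Jordan canonical form, so e^{tB} = P · e^{tJ} · P⁻¹, and e^{tJ} can be computed block-by-block.

B has Jordan form
J =
  [2, 1, 0]
  [0, 2, 1]
  [0, 0, 2]
(up to reordering of blocks).

Per-block formulas:
  For a 3×3 Jordan block J_3(2): exp(t · J_3(2)) = e^(2t)·(I + t·N + (t^2/2)·N^2), where N is the 3×3 nilpotent shift.

After assembling e^{tJ} and conjugating by P, we get:

e^{tB} =
  [exp(2*t), t*exp(2*t), t^2*exp(2*t)/2 - t*exp(2*t)]
  [0, exp(2*t), t*exp(2*t)]
  [0, 0, exp(2*t)]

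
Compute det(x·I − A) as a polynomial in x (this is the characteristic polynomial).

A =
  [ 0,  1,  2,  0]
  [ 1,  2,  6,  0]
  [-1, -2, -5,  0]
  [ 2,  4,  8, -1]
x^4 + 4*x^3 + 6*x^2 + 4*x + 1

Expanding det(x·I − A) (e.g. by cofactor expansion or by noting that A is similar to its Jordan form J, which has the same characteristic polynomial as A) gives
  χ_A(x) = x^4 + 4*x^3 + 6*x^2 + 4*x + 1
which factors as (x + 1)^4. The eigenvalues (with algebraic multiplicities) are λ = -1 with multiplicity 4.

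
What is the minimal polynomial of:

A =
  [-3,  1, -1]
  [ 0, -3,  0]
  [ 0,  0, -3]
x^2 + 6*x + 9

The characteristic polynomial is χ_A(x) = (x + 3)^3, so the eigenvalues are known. The minimal polynomial is
  m_A(x) = Π_λ (x − λ)^{k_λ}
where k_λ is the size of the *largest* Jordan block for λ (equivalently, the smallest k with (A − λI)^k v = 0 for every generalised eigenvector v of λ).

  λ = -3: largest Jordan block has size 2, contributing (x + 3)^2

So m_A(x) = (x + 3)^2 = x^2 + 6*x + 9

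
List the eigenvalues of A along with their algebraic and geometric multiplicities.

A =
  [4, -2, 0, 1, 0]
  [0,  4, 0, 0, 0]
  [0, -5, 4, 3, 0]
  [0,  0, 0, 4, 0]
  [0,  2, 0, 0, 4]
λ = 4: alg = 5, geom = 3

Step 1 — factor the characteristic polynomial to read off the algebraic multiplicities:
  χ_A(x) = (x - 4)^5

Step 2 — compute geometric multiplicities via the rank-nullity identity g(λ) = n − rank(A − λI):
  rank(A − (4)·I) = 2, so dim ker(A − (4)·I) = n − 2 = 3

Summary:
  λ = 4: algebraic multiplicity = 5, geometric multiplicity = 3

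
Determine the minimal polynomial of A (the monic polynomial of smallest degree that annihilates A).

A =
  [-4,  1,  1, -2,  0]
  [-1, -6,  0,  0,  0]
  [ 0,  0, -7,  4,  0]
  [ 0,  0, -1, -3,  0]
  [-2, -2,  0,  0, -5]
x^3 + 15*x^2 + 75*x + 125

The characteristic polynomial is χ_A(x) = (x + 5)^5, so the eigenvalues are known. The minimal polynomial is
  m_A(x) = Π_λ (x − λ)^{k_λ}
where k_λ is the size of the *largest* Jordan block for λ (equivalently, the smallest k with (A − λI)^k v = 0 for every generalised eigenvector v of λ).

  λ = -5: largest Jordan block has size 3, contributing (x + 5)^3

So m_A(x) = (x + 5)^3 = x^3 + 15*x^2 + 75*x + 125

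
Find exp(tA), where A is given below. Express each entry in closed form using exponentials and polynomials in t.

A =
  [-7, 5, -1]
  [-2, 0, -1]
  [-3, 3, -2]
e^{tA} =
  [t*exp(-2*t) - exp(-2*t) + 2*exp(-5*t), -t*exp(-2*t) + 2*exp(-2*t) - 2*exp(-5*t), -t*exp(-2*t)]
  [t*exp(-2*t) - exp(-2*t) + exp(-5*t), -t*exp(-2*t) + 2*exp(-2*t) - exp(-5*t), -t*exp(-2*t)]
  [-exp(-2*t) + exp(-5*t), exp(-2*t) - exp(-5*t), exp(-2*t)]

Strategy: write A = P · J · P⁻¹ where J is a Jordan canonical form, so e^{tA} = P · e^{tJ} · P⁻¹, and e^{tJ} can be computed block-by-block.

A has Jordan form
J =
  [-5,  0,  0]
  [ 0, -2,  1]
  [ 0,  0, -2]
(up to reordering of blocks).

Per-block formulas:
  For a 1×1 block at λ = -5: exp(t · [-5]) = [e^(-5t)].
  For a 2×2 Jordan block J_2(-2): exp(t · J_2(-2)) = e^(-2t)·(I + t·N), where N is the 2×2 nilpotent shift.

After assembling e^{tJ} and conjugating by P, we get:

e^{tA} =
  [t*exp(-2*t) - exp(-2*t) + 2*exp(-5*t), -t*exp(-2*t) + 2*exp(-2*t) - 2*exp(-5*t), -t*exp(-2*t)]
  [t*exp(-2*t) - exp(-2*t) + exp(-5*t), -t*exp(-2*t) + 2*exp(-2*t) - exp(-5*t), -t*exp(-2*t)]
  [-exp(-2*t) + exp(-5*t), exp(-2*t) - exp(-5*t), exp(-2*t)]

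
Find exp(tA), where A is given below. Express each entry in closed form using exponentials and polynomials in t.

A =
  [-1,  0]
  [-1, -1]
e^{tA} =
  [exp(-t), 0]
  [-t*exp(-t), exp(-t)]

Strategy: write A = P · J · P⁻¹ where J is a Jordan canonical form, so e^{tA} = P · e^{tJ} · P⁻¹, and e^{tJ} can be computed block-by-block.

A has Jordan form
J =
  [-1,  1]
  [ 0, -1]
(up to reordering of blocks).

Per-block formulas:
  For a 2×2 Jordan block J_2(-1): exp(t · J_2(-1)) = e^(-1t)·(I + t·N), where N is the 2×2 nilpotent shift.

After assembling e^{tJ} and conjugating by P, we get:

e^{tA} =
  [exp(-t), 0]
  [-t*exp(-t), exp(-t)]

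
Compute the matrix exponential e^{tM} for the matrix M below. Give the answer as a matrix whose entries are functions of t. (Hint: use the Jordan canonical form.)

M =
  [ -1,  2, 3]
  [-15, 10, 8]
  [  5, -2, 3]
e^{tM} =
  [5*t^2*exp(4*t) - 5*t*exp(4*t) + exp(4*t), -2*t^2*exp(4*t) + 2*t*exp(4*t), -t^2*exp(4*t) + 3*t*exp(4*t)]
  [25*t^2*exp(4*t)/2 - 15*t*exp(4*t), -5*t^2*exp(4*t) + 6*t*exp(4*t) + exp(4*t), -5*t^2*exp(4*t)/2 + 8*t*exp(4*t)]
  [5*t*exp(4*t), -2*t*exp(4*t), -t*exp(4*t) + exp(4*t)]

Strategy: write M = P · J · P⁻¹ where J is a Jordan canonical form, so e^{tM} = P · e^{tJ} · P⁻¹, and e^{tJ} can be computed block-by-block.

M has Jordan form
J =
  [4, 1, 0]
  [0, 4, 1]
  [0, 0, 4]
(up to reordering of blocks).

Per-block formulas:
  For a 3×3 Jordan block J_3(4): exp(t · J_3(4)) = e^(4t)·(I + t·N + (t^2/2)·N^2), where N is the 3×3 nilpotent shift.

After assembling e^{tJ} and conjugating by P, we get:

e^{tM} =
  [5*t^2*exp(4*t) - 5*t*exp(4*t) + exp(4*t), -2*t^2*exp(4*t) + 2*t*exp(4*t), -t^2*exp(4*t) + 3*t*exp(4*t)]
  [25*t^2*exp(4*t)/2 - 15*t*exp(4*t), -5*t^2*exp(4*t) + 6*t*exp(4*t) + exp(4*t), -5*t^2*exp(4*t)/2 + 8*t*exp(4*t)]
  [5*t*exp(4*t), -2*t*exp(4*t), -t*exp(4*t) + exp(4*t)]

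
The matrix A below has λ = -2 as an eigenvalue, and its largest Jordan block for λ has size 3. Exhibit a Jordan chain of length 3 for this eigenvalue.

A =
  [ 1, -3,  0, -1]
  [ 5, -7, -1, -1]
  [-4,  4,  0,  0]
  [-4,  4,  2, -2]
A Jordan chain for λ = -2 of length 3:
v_1 = (-2, -2, 0, 0)ᵀ
v_2 = (3, 5, -4, -4)ᵀ
v_3 = (1, 0, 0, 0)ᵀ

Let N = A − (-2)·I. We want v_3 with N^3 v_3 = 0 but N^2 v_3 ≠ 0; then v_{j-1} := N · v_j for j = 3, …, 2.

Pick v_3 = (1, 0, 0, 0)ᵀ.
Then v_2 = N · v_3 = (3, 5, -4, -4)ᵀ.
Then v_1 = N · v_2 = (-2, -2, 0, 0)ᵀ.

Sanity check: (A − (-2)·I) v_1 = (0, 0, 0, 0)ᵀ = 0. ✓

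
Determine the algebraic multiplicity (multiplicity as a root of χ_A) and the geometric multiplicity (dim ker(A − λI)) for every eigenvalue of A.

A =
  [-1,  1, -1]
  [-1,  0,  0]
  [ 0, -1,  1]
λ = 0: alg = 3, geom = 1

Step 1 — factor the characteristic polynomial to read off the algebraic multiplicities:
  χ_A(x) = x^3

Step 2 — compute geometric multiplicities via the rank-nullity identity g(λ) = n − rank(A − λI):
  rank(A − (0)·I) = 2, so dim ker(A − (0)·I) = n − 2 = 1

Summary:
  λ = 0: algebraic multiplicity = 3, geometric multiplicity = 1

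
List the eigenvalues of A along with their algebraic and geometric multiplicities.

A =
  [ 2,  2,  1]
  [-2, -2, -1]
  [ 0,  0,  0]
λ = 0: alg = 3, geom = 2

Step 1 — factor the characteristic polynomial to read off the algebraic multiplicities:
  χ_A(x) = x^3

Step 2 — compute geometric multiplicities via the rank-nullity identity g(λ) = n − rank(A − λI):
  rank(A − (0)·I) = 1, so dim ker(A − (0)·I) = n − 1 = 2

Summary:
  λ = 0: algebraic multiplicity = 3, geometric multiplicity = 2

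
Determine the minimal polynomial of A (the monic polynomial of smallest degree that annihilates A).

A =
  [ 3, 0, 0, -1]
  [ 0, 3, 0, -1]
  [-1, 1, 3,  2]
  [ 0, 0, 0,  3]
x^2 - 6*x + 9

The characteristic polynomial is χ_A(x) = (x - 3)^4, so the eigenvalues are known. The minimal polynomial is
  m_A(x) = Π_λ (x − λ)^{k_λ}
where k_λ is the size of the *largest* Jordan block for λ (equivalently, the smallest k with (A − λI)^k v = 0 for every generalised eigenvector v of λ).

  λ = 3: largest Jordan block has size 2, contributing (x − 3)^2

So m_A(x) = (x - 3)^2 = x^2 - 6*x + 9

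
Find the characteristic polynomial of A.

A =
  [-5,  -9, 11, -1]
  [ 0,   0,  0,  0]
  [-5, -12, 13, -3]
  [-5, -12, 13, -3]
x^4 - 5*x^3

Expanding det(x·I − A) (e.g. by cofactor expansion or by noting that A is similar to its Jordan form J, which has the same characteristic polynomial as A) gives
  χ_A(x) = x^4 - 5*x^3
which factors as x^3*(x - 5). The eigenvalues (with algebraic multiplicities) are λ = 0 with multiplicity 3, λ = 5 with multiplicity 1.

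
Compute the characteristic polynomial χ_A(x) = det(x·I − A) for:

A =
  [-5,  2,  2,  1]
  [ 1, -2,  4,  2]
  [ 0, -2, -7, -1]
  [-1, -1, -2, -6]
x^4 + 20*x^3 + 150*x^2 + 500*x + 625

Expanding det(x·I − A) (e.g. by cofactor expansion or by noting that A is similar to its Jordan form J, which has the same characteristic polynomial as A) gives
  χ_A(x) = x^4 + 20*x^3 + 150*x^2 + 500*x + 625
which factors as (x + 5)^4. The eigenvalues (with algebraic multiplicities) are λ = -5 with multiplicity 4.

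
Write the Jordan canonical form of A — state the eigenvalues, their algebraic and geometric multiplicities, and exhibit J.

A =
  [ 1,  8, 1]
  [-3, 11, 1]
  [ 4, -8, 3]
J_3(5)

The characteristic polynomial is
  det(x·I − A) = x^3 - 15*x^2 + 75*x - 125 = (x - 5)^3

Eigenvalues and multiplicities (the geometric multiplicity of λ is n − rank(A − λI), which equals the number of Jordan blocks for λ):
  λ = 5: algebraic multiplicity = 3, geometric multiplicity = 1

Determining the block sizes for each eigenvalue:
  λ = 5: one block (gm = 1), so the single block has size am = 3 → block sizes [3]

Assembling the blocks gives a Jordan form
J =
  [5, 1, 0]
  [0, 5, 1]
  [0, 0, 5]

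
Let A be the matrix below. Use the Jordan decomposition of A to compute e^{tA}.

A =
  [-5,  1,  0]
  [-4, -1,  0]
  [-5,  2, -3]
e^{tA} =
  [-2*t*exp(-3*t) + exp(-3*t), t*exp(-3*t), 0]
  [-4*t*exp(-3*t), 2*t*exp(-3*t) + exp(-3*t), 0]
  [t^2*exp(-3*t) - 5*t*exp(-3*t), -t^2*exp(-3*t)/2 + 2*t*exp(-3*t), exp(-3*t)]

Strategy: write A = P · J · P⁻¹ where J is a Jordan canonical form, so e^{tA} = P · e^{tJ} · P⁻¹, and e^{tJ} can be computed block-by-block.

A has Jordan form
J =
  [-3,  1,  0]
  [ 0, -3,  1]
  [ 0,  0, -3]
(up to reordering of blocks).

Per-block formulas:
  For a 3×3 Jordan block J_3(-3): exp(t · J_3(-3)) = e^(-3t)·(I + t·N + (t^2/2)·N^2), where N is the 3×3 nilpotent shift.

After assembling e^{tJ} and conjugating by P, we get:

e^{tA} =
  [-2*t*exp(-3*t) + exp(-3*t), t*exp(-3*t), 0]
  [-4*t*exp(-3*t), 2*t*exp(-3*t) + exp(-3*t), 0]
  [t^2*exp(-3*t) - 5*t*exp(-3*t), -t^2*exp(-3*t)/2 + 2*t*exp(-3*t), exp(-3*t)]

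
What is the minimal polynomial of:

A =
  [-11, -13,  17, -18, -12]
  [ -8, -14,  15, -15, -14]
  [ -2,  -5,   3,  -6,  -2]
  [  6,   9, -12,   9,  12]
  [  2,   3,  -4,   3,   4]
x^4 + 9*x^3 + 27*x^2 + 27*x

The characteristic polynomial is χ_A(x) = x^2*(x + 3)^3, so the eigenvalues are known. The minimal polynomial is
  m_A(x) = Π_λ (x − λ)^{k_λ}
where k_λ is the size of the *largest* Jordan block for λ (equivalently, the smallest k with (A − λI)^k v = 0 for every generalised eigenvector v of λ).

  λ = -3: largest Jordan block has size 3, contributing (x + 3)^3
  λ = 0: largest Jordan block has size 1, contributing (x − 0)

So m_A(x) = x*(x + 3)^3 = x^4 + 9*x^3 + 27*x^2 + 27*x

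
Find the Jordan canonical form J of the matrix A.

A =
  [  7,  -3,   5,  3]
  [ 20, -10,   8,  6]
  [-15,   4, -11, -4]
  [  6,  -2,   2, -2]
J_3(-4) ⊕ J_1(-4)

The characteristic polynomial is
  det(x·I − A) = x^4 + 16*x^3 + 96*x^2 + 256*x + 256 = (x + 4)^4

Eigenvalues and multiplicities (the geometric multiplicity of λ is n − rank(A − λI), which equals the number of Jordan blocks for λ):
  λ = -4: algebraic multiplicity = 4, geometric multiplicity = 2

Determining the block sizes for each eigenvalue:
  λ = -4: with am = 4 and gm = 2, the partition is not yet determined (e.g. several partitions of 4 into 2 parts exist). Let N = A − (-4)·I. Computing rank(N^1) = 2, rank(N^2) = 1, rank(N^3) = 0; the number of blocks of size ≥ j is rank(N^{j−1}) − rank(N^j), giving [2, 1, 1]. So we have 1 block(s) of size 3, 1 block(s) of size 1 → block sizes [3, 1]

Assembling the blocks gives a Jordan form
J =
  [-4,  1,  0,  0]
  [ 0, -4,  1,  0]
  [ 0,  0, -4,  0]
  [ 0,  0,  0, -4]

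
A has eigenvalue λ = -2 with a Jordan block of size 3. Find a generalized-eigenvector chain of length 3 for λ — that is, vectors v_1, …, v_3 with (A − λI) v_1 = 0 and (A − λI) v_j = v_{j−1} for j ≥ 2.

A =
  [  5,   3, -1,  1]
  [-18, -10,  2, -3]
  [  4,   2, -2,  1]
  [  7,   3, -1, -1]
A Jordan chain for λ = -2 of length 3:
v_1 = (-2, 5, -1, -2)ᵀ
v_2 = (7, -18, 4, 7)ᵀ
v_3 = (1, 0, 0, 0)ᵀ

Let N = A − (-2)·I. We want v_3 with N^3 v_3 = 0 but N^2 v_3 ≠ 0; then v_{j-1} := N · v_j for j = 3, …, 2.

Pick v_3 = (1, 0, 0, 0)ᵀ.
Then v_2 = N · v_3 = (7, -18, 4, 7)ᵀ.
Then v_1 = N · v_2 = (-2, 5, -1, -2)ᵀ.

Sanity check: (A − (-2)·I) v_1 = (0, 0, 0, 0)ᵀ = 0. ✓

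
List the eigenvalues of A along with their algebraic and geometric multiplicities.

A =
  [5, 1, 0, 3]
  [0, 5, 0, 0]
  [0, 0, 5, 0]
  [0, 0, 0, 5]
λ = 5: alg = 4, geom = 3

Step 1 — factor the characteristic polynomial to read off the algebraic multiplicities:
  χ_A(x) = (x - 5)^4

Step 2 — compute geometric multiplicities via the rank-nullity identity g(λ) = n − rank(A − λI):
  rank(A − (5)·I) = 1, so dim ker(A − (5)·I) = n − 1 = 3

Summary:
  λ = 5: algebraic multiplicity = 4, geometric multiplicity = 3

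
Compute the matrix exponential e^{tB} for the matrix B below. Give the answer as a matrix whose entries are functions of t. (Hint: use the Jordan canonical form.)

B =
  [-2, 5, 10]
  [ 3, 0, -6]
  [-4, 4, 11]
e^{tB} =
  [-5*t*exp(3*t) + exp(3*t), 5*t*exp(3*t), 10*t*exp(3*t)]
  [3*t*exp(3*t), -3*t*exp(3*t) + exp(3*t), -6*t*exp(3*t)]
  [-4*t*exp(3*t), 4*t*exp(3*t), 8*t*exp(3*t) + exp(3*t)]

Strategy: write B = P · J · P⁻¹ where J is a Jordan canonical form, so e^{tB} = P · e^{tJ} · P⁻¹, and e^{tJ} can be computed block-by-block.

B has Jordan form
J =
  [3, 1, 0]
  [0, 3, 0]
  [0, 0, 3]
(up to reordering of blocks).

Per-block formulas:
  For a 1×1 block at λ = 3: exp(t · [3]) = [e^(3t)].
  For a 2×2 Jordan block J_2(3): exp(t · J_2(3)) = e^(3t)·(I + t·N), where N is the 2×2 nilpotent shift.

After assembling e^{tJ} and conjugating by P, we get:

e^{tB} =
  [-5*t*exp(3*t) + exp(3*t), 5*t*exp(3*t), 10*t*exp(3*t)]
  [3*t*exp(3*t), -3*t*exp(3*t) + exp(3*t), -6*t*exp(3*t)]
  [-4*t*exp(3*t), 4*t*exp(3*t), 8*t*exp(3*t) + exp(3*t)]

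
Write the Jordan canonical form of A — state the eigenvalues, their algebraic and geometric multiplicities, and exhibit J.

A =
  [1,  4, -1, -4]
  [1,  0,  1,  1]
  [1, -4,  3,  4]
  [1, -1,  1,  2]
J_2(1) ⊕ J_2(2)

The characteristic polynomial is
  det(x·I − A) = x^4 - 6*x^3 + 13*x^2 - 12*x + 4 = (x - 2)^2*(x - 1)^2

Eigenvalues and multiplicities (the geometric multiplicity of λ is n − rank(A − λI), which equals the number of Jordan blocks for λ):
  λ = 1: algebraic multiplicity = 2, geometric multiplicity = 1
  λ = 2: algebraic multiplicity = 2, geometric multiplicity = 1

Determining the block sizes for each eigenvalue:
  λ = 1: one block (gm = 1), so the single block has size am = 2 → block sizes [2]
  λ = 2: one block (gm = 1), so the single block has size am = 2 → block sizes [2]

Assembling the blocks gives a Jordan form
J =
  [1, 1, 0, 0]
  [0, 1, 0, 0]
  [0, 0, 2, 1]
  [0, 0, 0, 2]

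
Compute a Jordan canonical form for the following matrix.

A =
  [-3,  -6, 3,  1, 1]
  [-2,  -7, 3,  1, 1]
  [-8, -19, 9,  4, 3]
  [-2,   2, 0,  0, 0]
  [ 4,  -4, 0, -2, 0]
J_1(-1) ⊕ J_3(0) ⊕ J_1(0)

The characteristic polynomial is
  det(x·I − A) = x^5 + x^4 = x^4*(x + 1)

Eigenvalues and multiplicities (the geometric multiplicity of λ is n − rank(A − λI), which equals the number of Jordan blocks for λ):
  λ = -1: algebraic multiplicity = 1, geometric multiplicity = 1
  λ = 0: algebraic multiplicity = 4, geometric multiplicity = 2

Determining the block sizes for each eigenvalue:
  λ = -1: one block (gm = 1), so the single block has size am = 1 → block sizes [1]
  λ = 0: with am = 4 and gm = 2, the partition is not yet determined (e.g. several partitions of 4 into 2 parts exist). Let N = A − (0)·I. Computing rank(N^1) = 3, rank(N^2) = 2, rank(N^3) = 1; the number of blocks of size ≥ j is rank(N^{j−1}) − rank(N^j), giving [2, 1, 1]. So we have 1 block(s) of size 3, 1 block(s) of size 1 → block sizes [3, 1]

Assembling the blocks gives a Jordan form
J =
  [-1, 0, 0, 0, 0]
  [ 0, 0, 1, 0, 0]
  [ 0, 0, 0, 1, 0]
  [ 0, 0, 0, 0, 0]
  [ 0, 0, 0, 0, 0]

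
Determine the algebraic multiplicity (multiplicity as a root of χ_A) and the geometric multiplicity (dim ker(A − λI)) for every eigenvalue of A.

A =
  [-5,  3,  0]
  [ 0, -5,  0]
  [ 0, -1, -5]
λ = -5: alg = 3, geom = 2

Step 1 — factor the characteristic polynomial to read off the algebraic multiplicities:
  χ_A(x) = (x + 5)^3

Step 2 — compute geometric multiplicities via the rank-nullity identity g(λ) = n − rank(A − λI):
  rank(A − (-5)·I) = 1, so dim ker(A − (-5)·I) = n − 1 = 2

Summary:
  λ = -5: algebraic multiplicity = 3, geometric multiplicity = 2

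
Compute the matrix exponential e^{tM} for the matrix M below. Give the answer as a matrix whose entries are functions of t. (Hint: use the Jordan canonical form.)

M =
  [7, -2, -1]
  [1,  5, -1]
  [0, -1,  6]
e^{tM} =
  [-t^2*exp(6*t)/2 + t*exp(6*t) + exp(6*t), t^2*exp(6*t)/2 - 2*t*exp(6*t), t^2*exp(6*t)/2 - t*exp(6*t)]
  [t*exp(6*t), -t*exp(6*t) + exp(6*t), -t*exp(6*t)]
  [-t^2*exp(6*t)/2, t^2*exp(6*t)/2 - t*exp(6*t), t^2*exp(6*t)/2 + exp(6*t)]

Strategy: write M = P · J · P⁻¹ where J is a Jordan canonical form, so e^{tM} = P · e^{tJ} · P⁻¹, and e^{tJ} can be computed block-by-block.

M has Jordan form
J =
  [6, 1, 0]
  [0, 6, 1]
  [0, 0, 6]
(up to reordering of blocks).

Per-block formulas:
  For a 3×3 Jordan block J_3(6): exp(t · J_3(6)) = e^(6t)·(I + t·N + (t^2/2)·N^2), where N is the 3×3 nilpotent shift.

After assembling e^{tJ} and conjugating by P, we get:

e^{tM} =
  [-t^2*exp(6*t)/2 + t*exp(6*t) + exp(6*t), t^2*exp(6*t)/2 - 2*t*exp(6*t), t^2*exp(6*t)/2 - t*exp(6*t)]
  [t*exp(6*t), -t*exp(6*t) + exp(6*t), -t*exp(6*t)]
  [-t^2*exp(6*t)/2, t^2*exp(6*t)/2 - t*exp(6*t), t^2*exp(6*t)/2 + exp(6*t)]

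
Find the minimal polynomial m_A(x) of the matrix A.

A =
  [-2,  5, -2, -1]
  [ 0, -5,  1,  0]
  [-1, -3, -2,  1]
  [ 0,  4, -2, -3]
x^3 + 9*x^2 + 27*x + 27

The characteristic polynomial is χ_A(x) = (x + 3)^4, so the eigenvalues are known. The minimal polynomial is
  m_A(x) = Π_λ (x − λ)^{k_λ}
where k_λ is the size of the *largest* Jordan block for λ (equivalently, the smallest k with (A − λI)^k v = 0 for every generalised eigenvector v of λ).

  λ = -3: largest Jordan block has size 3, contributing (x + 3)^3

So m_A(x) = (x + 3)^3 = x^3 + 9*x^2 + 27*x + 27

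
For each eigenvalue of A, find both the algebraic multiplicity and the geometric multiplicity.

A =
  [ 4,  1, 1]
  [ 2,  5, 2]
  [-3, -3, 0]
λ = 3: alg = 3, geom = 2

Step 1 — factor the characteristic polynomial to read off the algebraic multiplicities:
  χ_A(x) = (x - 3)^3

Step 2 — compute geometric multiplicities via the rank-nullity identity g(λ) = n − rank(A − λI):
  rank(A − (3)·I) = 1, so dim ker(A − (3)·I) = n − 1 = 2

Summary:
  λ = 3: algebraic multiplicity = 3, geometric multiplicity = 2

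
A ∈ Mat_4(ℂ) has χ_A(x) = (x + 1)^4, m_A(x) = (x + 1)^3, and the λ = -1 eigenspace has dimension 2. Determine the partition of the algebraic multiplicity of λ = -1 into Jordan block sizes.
Block sizes for λ = -1: [3, 1]

Step 1 — from the characteristic polynomial, algebraic multiplicity of λ = -1 is 4. From dim ker(A − (-1)·I) = 2, there are exactly 2 Jordan blocks for λ = -1.
Step 2 — from the minimal polynomial, the factor (x + 1)^3 tells us the largest block for λ = -1 has size 3.
Step 3 — with total size 4, 2 blocks, and largest block 3, the block sizes (in nonincreasing order) are [3, 1].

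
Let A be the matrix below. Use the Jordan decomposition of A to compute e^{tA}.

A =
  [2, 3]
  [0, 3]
e^{tA} =
  [exp(2*t), 3*exp(3*t) - 3*exp(2*t)]
  [0, exp(3*t)]

Strategy: write A = P · J · P⁻¹ where J is a Jordan canonical form, so e^{tA} = P · e^{tJ} · P⁻¹, and e^{tJ} can be computed block-by-block.

A has Jordan form
J =
  [2, 0]
  [0, 3]
(up to reordering of blocks).

Per-block formulas:
  For a 1×1 block at λ = 2: exp(t · [2]) = [e^(2t)].
  For a 1×1 block at λ = 3: exp(t · [3]) = [e^(3t)].

After assembling e^{tJ} and conjugating by P, we get:

e^{tA} =
  [exp(2*t), 3*exp(3*t) - 3*exp(2*t)]
  [0, exp(3*t)]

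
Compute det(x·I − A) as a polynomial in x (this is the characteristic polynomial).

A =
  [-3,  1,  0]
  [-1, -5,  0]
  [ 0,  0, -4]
x^3 + 12*x^2 + 48*x + 64

Expanding det(x·I − A) (e.g. by cofactor expansion or by noting that A is similar to its Jordan form J, which has the same characteristic polynomial as A) gives
  χ_A(x) = x^3 + 12*x^2 + 48*x + 64
which factors as (x + 4)^3. The eigenvalues (with algebraic multiplicities) are λ = -4 with multiplicity 3.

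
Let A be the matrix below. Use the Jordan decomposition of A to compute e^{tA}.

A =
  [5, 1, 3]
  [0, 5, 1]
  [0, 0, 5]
e^{tA} =
  [exp(5*t), t*exp(5*t), t^2*exp(5*t)/2 + 3*t*exp(5*t)]
  [0, exp(5*t), t*exp(5*t)]
  [0, 0, exp(5*t)]

Strategy: write A = P · J · P⁻¹ where J is a Jordan canonical form, so e^{tA} = P · e^{tJ} · P⁻¹, and e^{tJ} can be computed block-by-block.

A has Jordan form
J =
  [5, 1, 0]
  [0, 5, 1]
  [0, 0, 5]
(up to reordering of blocks).

Per-block formulas:
  For a 3×3 Jordan block J_3(5): exp(t · J_3(5)) = e^(5t)·(I + t·N + (t^2/2)·N^2), where N is the 3×3 nilpotent shift.

After assembling e^{tJ} and conjugating by P, we get:

e^{tA} =
  [exp(5*t), t*exp(5*t), t^2*exp(5*t)/2 + 3*t*exp(5*t)]
  [0, exp(5*t), t*exp(5*t)]
  [0, 0, exp(5*t)]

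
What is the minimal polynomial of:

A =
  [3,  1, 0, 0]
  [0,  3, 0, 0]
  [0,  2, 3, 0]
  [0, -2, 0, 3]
x^2 - 6*x + 9

The characteristic polynomial is χ_A(x) = (x - 3)^4, so the eigenvalues are known. The minimal polynomial is
  m_A(x) = Π_λ (x − λ)^{k_λ}
where k_λ is the size of the *largest* Jordan block for λ (equivalently, the smallest k with (A − λI)^k v = 0 for every generalised eigenvector v of λ).

  λ = 3: largest Jordan block has size 2, contributing (x − 3)^2

So m_A(x) = (x - 3)^2 = x^2 - 6*x + 9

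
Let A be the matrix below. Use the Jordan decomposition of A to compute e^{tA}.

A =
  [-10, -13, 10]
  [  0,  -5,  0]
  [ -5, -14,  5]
e^{tA} =
  [-1 + 2*exp(-5*t), 2*t*exp(-5*t) - 3 + 3*exp(-5*t), 2 - 2*exp(-5*t)]
  [0, exp(-5*t), 0]
  [-1 + exp(-5*t), t*exp(-5*t) - 3 + 3*exp(-5*t), 2 - exp(-5*t)]

Strategy: write A = P · J · P⁻¹ where J is a Jordan canonical form, so e^{tA} = P · e^{tJ} · P⁻¹, and e^{tJ} can be computed block-by-block.

A has Jordan form
J =
  [-5,  1, 0]
  [ 0, -5, 0]
  [ 0,  0, 0]
(up to reordering of blocks).

Per-block formulas:
  For a 2×2 Jordan block J_2(-5): exp(t · J_2(-5)) = e^(-5t)·(I + t·N), where N is the 2×2 nilpotent shift.
  For a 1×1 block at λ = 0: exp(t · [0]) = [e^(0t)].

After assembling e^{tJ} and conjugating by P, we get:

e^{tA} =
  [-1 + 2*exp(-5*t), 2*t*exp(-5*t) - 3 + 3*exp(-5*t), 2 - 2*exp(-5*t)]
  [0, exp(-5*t), 0]
  [-1 + exp(-5*t), t*exp(-5*t) - 3 + 3*exp(-5*t), 2 - exp(-5*t)]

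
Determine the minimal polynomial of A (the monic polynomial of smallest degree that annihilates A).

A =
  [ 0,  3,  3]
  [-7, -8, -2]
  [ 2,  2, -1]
x^3 + 9*x^2 + 27*x + 27

The characteristic polynomial is χ_A(x) = (x + 3)^3, so the eigenvalues are known. The minimal polynomial is
  m_A(x) = Π_λ (x − λ)^{k_λ}
where k_λ is the size of the *largest* Jordan block for λ (equivalently, the smallest k with (A − λI)^k v = 0 for every generalised eigenvector v of λ).

  λ = -3: largest Jordan block has size 3, contributing (x + 3)^3

So m_A(x) = (x + 3)^3 = x^3 + 9*x^2 + 27*x + 27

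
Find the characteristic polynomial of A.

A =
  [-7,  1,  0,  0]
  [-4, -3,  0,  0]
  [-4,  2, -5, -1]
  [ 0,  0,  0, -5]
x^4 + 20*x^3 + 150*x^2 + 500*x + 625

Expanding det(x·I − A) (e.g. by cofactor expansion or by noting that A is similar to its Jordan form J, which has the same characteristic polynomial as A) gives
  χ_A(x) = x^4 + 20*x^3 + 150*x^2 + 500*x + 625
which factors as (x + 5)^4. The eigenvalues (with algebraic multiplicities) are λ = -5 with multiplicity 4.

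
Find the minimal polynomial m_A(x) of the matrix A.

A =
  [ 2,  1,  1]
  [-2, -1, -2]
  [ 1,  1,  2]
x^2 - 2*x + 1

The characteristic polynomial is χ_A(x) = (x - 1)^3, so the eigenvalues are known. The minimal polynomial is
  m_A(x) = Π_λ (x − λ)^{k_λ}
where k_λ is the size of the *largest* Jordan block for λ (equivalently, the smallest k with (A − λI)^k v = 0 for every generalised eigenvector v of λ).

  λ = 1: largest Jordan block has size 2, contributing (x − 1)^2

So m_A(x) = (x - 1)^2 = x^2 - 2*x + 1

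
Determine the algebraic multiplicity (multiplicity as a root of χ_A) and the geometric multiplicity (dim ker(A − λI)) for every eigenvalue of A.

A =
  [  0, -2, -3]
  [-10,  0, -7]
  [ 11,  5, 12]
λ = 4: alg = 3, geom = 1

Step 1 — factor the characteristic polynomial to read off the algebraic multiplicities:
  χ_A(x) = (x - 4)^3

Step 2 — compute geometric multiplicities via the rank-nullity identity g(λ) = n − rank(A − λI):
  rank(A − (4)·I) = 2, so dim ker(A − (4)·I) = n − 2 = 1

Summary:
  λ = 4: algebraic multiplicity = 3, geometric multiplicity = 1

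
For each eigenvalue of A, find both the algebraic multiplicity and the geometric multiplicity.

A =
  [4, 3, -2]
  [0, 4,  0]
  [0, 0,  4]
λ = 4: alg = 3, geom = 2

Step 1 — factor the characteristic polynomial to read off the algebraic multiplicities:
  χ_A(x) = (x - 4)^3

Step 2 — compute geometric multiplicities via the rank-nullity identity g(λ) = n − rank(A − λI):
  rank(A − (4)·I) = 1, so dim ker(A − (4)·I) = n − 1 = 2

Summary:
  λ = 4: algebraic multiplicity = 3, geometric multiplicity = 2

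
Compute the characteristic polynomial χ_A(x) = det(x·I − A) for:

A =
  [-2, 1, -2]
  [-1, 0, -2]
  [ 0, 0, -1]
x^3 + 3*x^2 + 3*x + 1

Expanding det(x·I − A) (e.g. by cofactor expansion or by noting that A is similar to its Jordan form J, which has the same characteristic polynomial as A) gives
  χ_A(x) = x^3 + 3*x^2 + 3*x + 1
which factors as (x + 1)^3. The eigenvalues (with algebraic multiplicities) are λ = -1 with multiplicity 3.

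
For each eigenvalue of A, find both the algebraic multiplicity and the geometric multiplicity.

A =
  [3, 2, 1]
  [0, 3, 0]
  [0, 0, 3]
λ = 3: alg = 3, geom = 2

Step 1 — factor the characteristic polynomial to read off the algebraic multiplicities:
  χ_A(x) = (x - 3)^3

Step 2 — compute geometric multiplicities via the rank-nullity identity g(λ) = n − rank(A − λI):
  rank(A − (3)·I) = 1, so dim ker(A − (3)·I) = n − 1 = 2

Summary:
  λ = 3: algebraic multiplicity = 3, geometric multiplicity = 2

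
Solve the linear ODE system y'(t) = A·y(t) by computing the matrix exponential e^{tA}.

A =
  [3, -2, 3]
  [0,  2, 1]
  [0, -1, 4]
e^{tA} =
  [exp(3*t), -t^2*exp(3*t)/2 - 2*t*exp(3*t), t^2*exp(3*t)/2 + 3*t*exp(3*t)]
  [0, -t*exp(3*t) + exp(3*t), t*exp(3*t)]
  [0, -t*exp(3*t), t*exp(3*t) + exp(3*t)]

Strategy: write A = P · J · P⁻¹ where J is a Jordan canonical form, so e^{tA} = P · e^{tJ} · P⁻¹, and e^{tJ} can be computed block-by-block.

A has Jordan form
J =
  [3, 1, 0]
  [0, 3, 1]
  [0, 0, 3]
(up to reordering of blocks).

Per-block formulas:
  For a 3×3 Jordan block J_3(3): exp(t · J_3(3)) = e^(3t)·(I + t·N + (t^2/2)·N^2), where N is the 3×3 nilpotent shift.

After assembling e^{tJ} and conjugating by P, we get:

e^{tA} =
  [exp(3*t), -t^2*exp(3*t)/2 - 2*t*exp(3*t), t^2*exp(3*t)/2 + 3*t*exp(3*t)]
  [0, -t*exp(3*t) + exp(3*t), t*exp(3*t)]
  [0, -t*exp(3*t), t*exp(3*t) + exp(3*t)]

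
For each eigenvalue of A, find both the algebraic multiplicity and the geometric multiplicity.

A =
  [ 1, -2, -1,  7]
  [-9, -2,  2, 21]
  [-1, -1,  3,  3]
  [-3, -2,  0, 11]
λ = 3: alg = 3, geom = 1; λ = 4: alg = 1, geom = 1

Step 1 — factor the characteristic polynomial to read off the algebraic multiplicities:
  χ_A(x) = (x - 4)*(x - 3)^3

Step 2 — compute geometric multiplicities via the rank-nullity identity g(λ) = n − rank(A − λI):
  rank(A − (3)·I) = 3, so dim ker(A − (3)·I) = n − 3 = 1
  rank(A − (4)·I) = 3, so dim ker(A − (4)·I) = n − 3 = 1

Summary:
  λ = 3: algebraic multiplicity = 3, geometric multiplicity = 1
  λ = 4: algebraic multiplicity = 1, geometric multiplicity = 1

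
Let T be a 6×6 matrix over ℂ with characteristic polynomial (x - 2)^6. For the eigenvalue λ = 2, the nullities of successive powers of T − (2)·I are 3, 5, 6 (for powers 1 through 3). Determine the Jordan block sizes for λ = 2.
Block sizes for λ = 2: [3, 2, 1]

From the dimensions of kernels of powers, the number of Jordan blocks of size at least j is d_j − d_{j−1} where d_j = dim ker(N^j) (with d_0 = 0). Computing the differences gives [3, 2, 1].
The number of blocks of size exactly k is (#blocks of size ≥ k) − (#blocks of size ≥ k + 1), so the partition is: 1 block(s) of size 1, 1 block(s) of size 2, 1 block(s) of size 3.
In nonincreasing order the block sizes are [3, 2, 1].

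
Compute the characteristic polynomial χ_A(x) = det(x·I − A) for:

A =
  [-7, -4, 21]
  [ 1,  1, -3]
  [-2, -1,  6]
x^3

Expanding det(x·I − A) (e.g. by cofactor expansion or by noting that A is similar to its Jordan form J, which has the same characteristic polynomial as A) gives
  χ_A(x) = x^3
which factors as x^3. The eigenvalues (with algebraic multiplicities) are λ = 0 with multiplicity 3.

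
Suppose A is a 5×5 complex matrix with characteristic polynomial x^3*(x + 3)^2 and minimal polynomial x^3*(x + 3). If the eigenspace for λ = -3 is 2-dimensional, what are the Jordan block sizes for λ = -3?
Block sizes for λ = -3: [1, 1]

Step 1 — from the characteristic polynomial, algebraic multiplicity of λ = -3 is 2. From dim ker(A − (-3)·I) = 2, there are exactly 2 Jordan blocks for λ = -3.
Step 2 — from the minimal polynomial, the factor (x + 3) tells us the largest block for λ = -3 has size 1.
Step 3 — with total size 2, 2 blocks, and largest block 1, the block sizes (in nonincreasing order) are [1, 1].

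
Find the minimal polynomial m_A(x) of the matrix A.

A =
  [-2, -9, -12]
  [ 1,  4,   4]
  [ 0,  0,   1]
x^2 - 2*x + 1

The characteristic polynomial is χ_A(x) = (x - 1)^3, so the eigenvalues are known. The minimal polynomial is
  m_A(x) = Π_λ (x − λ)^{k_λ}
where k_λ is the size of the *largest* Jordan block for λ (equivalently, the smallest k with (A − λI)^k v = 0 for every generalised eigenvector v of λ).

  λ = 1: largest Jordan block has size 2, contributing (x − 1)^2

So m_A(x) = (x - 1)^2 = x^2 - 2*x + 1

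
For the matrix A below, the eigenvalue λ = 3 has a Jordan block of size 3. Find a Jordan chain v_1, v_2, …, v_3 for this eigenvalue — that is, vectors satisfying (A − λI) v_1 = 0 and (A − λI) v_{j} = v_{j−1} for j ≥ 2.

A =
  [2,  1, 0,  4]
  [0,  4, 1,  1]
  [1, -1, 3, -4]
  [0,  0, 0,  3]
A Jordan chain for λ = 3 of length 3:
v_1 = (1, 1, -1, 0)ᵀ
v_2 = (-1, 0, 1, 0)ᵀ
v_3 = (1, 0, 0, 0)ᵀ

Let N = A − (3)·I. We want v_3 with N^3 v_3 = 0 but N^2 v_3 ≠ 0; then v_{j-1} := N · v_j for j = 3, …, 2.

Pick v_3 = (1, 0, 0, 0)ᵀ.
Then v_2 = N · v_3 = (-1, 0, 1, 0)ᵀ.
Then v_1 = N · v_2 = (1, 1, -1, 0)ᵀ.

Sanity check: (A − (3)·I) v_1 = (0, 0, 0, 0)ᵀ = 0. ✓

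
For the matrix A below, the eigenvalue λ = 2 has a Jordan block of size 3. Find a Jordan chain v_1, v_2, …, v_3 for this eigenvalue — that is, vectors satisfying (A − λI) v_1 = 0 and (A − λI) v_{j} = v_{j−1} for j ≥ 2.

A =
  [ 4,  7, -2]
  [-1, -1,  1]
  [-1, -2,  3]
A Jordan chain for λ = 2 of length 3:
v_1 = (-1, 0, -1)ᵀ
v_2 = (2, -1, -1)ᵀ
v_3 = (1, 0, 0)ᵀ

Let N = A − (2)·I. We want v_3 with N^3 v_3 = 0 but N^2 v_3 ≠ 0; then v_{j-1} := N · v_j for j = 3, …, 2.

Pick v_3 = (1, 0, 0)ᵀ.
Then v_2 = N · v_3 = (2, -1, -1)ᵀ.
Then v_1 = N · v_2 = (-1, 0, -1)ᵀ.

Sanity check: (A − (2)·I) v_1 = (0, 0, 0)ᵀ = 0. ✓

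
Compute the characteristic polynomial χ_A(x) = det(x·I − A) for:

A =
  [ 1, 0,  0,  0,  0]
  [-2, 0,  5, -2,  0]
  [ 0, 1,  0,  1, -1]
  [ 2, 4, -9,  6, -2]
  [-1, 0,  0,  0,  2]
x^5 - 9*x^4 + 32*x^3 - 56*x^2 + 48*x - 16

Expanding det(x·I − A) (e.g. by cofactor expansion or by noting that A is similar to its Jordan form J, which has the same characteristic polynomial as A) gives
  χ_A(x) = x^5 - 9*x^4 + 32*x^3 - 56*x^2 + 48*x - 16
which factors as (x - 2)^4*(x - 1). The eigenvalues (with algebraic multiplicities) are λ = 1 with multiplicity 1, λ = 2 with multiplicity 4.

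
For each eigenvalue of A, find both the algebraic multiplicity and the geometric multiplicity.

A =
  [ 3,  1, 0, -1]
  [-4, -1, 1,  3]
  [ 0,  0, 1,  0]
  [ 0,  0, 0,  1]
λ = 1: alg = 4, geom = 2

Step 1 — factor the characteristic polynomial to read off the algebraic multiplicities:
  χ_A(x) = (x - 1)^4

Step 2 — compute geometric multiplicities via the rank-nullity identity g(λ) = n − rank(A − λI):
  rank(A − (1)·I) = 2, so dim ker(A − (1)·I) = n − 2 = 2

Summary:
  λ = 1: algebraic multiplicity = 4, geometric multiplicity = 2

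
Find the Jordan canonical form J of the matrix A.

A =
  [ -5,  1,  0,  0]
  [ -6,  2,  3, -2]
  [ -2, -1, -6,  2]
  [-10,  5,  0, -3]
J_3(-3) ⊕ J_1(-3)

The characteristic polynomial is
  det(x·I − A) = x^4 + 12*x^3 + 54*x^2 + 108*x + 81 = (x + 3)^4

Eigenvalues and multiplicities (the geometric multiplicity of λ is n − rank(A − λI), which equals the number of Jordan blocks for λ):
  λ = -3: algebraic multiplicity = 4, geometric multiplicity = 2

Determining the block sizes for each eigenvalue:
  λ = -3: with am = 4 and gm = 2, the partition is not yet determined (e.g. several partitions of 4 into 2 parts exist). Let N = A − (-3)·I. Computing rank(N^1) = 2, rank(N^2) = 1, rank(N^3) = 0; the number of blocks of size ≥ j is rank(N^{j−1}) − rank(N^j), giving [2, 1, 1]. So we have 1 block(s) of size 3, 1 block(s) of size 1 → block sizes [3, 1]

Assembling the blocks gives a Jordan form
J =
  [-3,  1,  0,  0]
  [ 0, -3,  1,  0]
  [ 0,  0, -3,  0]
  [ 0,  0,  0, -3]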